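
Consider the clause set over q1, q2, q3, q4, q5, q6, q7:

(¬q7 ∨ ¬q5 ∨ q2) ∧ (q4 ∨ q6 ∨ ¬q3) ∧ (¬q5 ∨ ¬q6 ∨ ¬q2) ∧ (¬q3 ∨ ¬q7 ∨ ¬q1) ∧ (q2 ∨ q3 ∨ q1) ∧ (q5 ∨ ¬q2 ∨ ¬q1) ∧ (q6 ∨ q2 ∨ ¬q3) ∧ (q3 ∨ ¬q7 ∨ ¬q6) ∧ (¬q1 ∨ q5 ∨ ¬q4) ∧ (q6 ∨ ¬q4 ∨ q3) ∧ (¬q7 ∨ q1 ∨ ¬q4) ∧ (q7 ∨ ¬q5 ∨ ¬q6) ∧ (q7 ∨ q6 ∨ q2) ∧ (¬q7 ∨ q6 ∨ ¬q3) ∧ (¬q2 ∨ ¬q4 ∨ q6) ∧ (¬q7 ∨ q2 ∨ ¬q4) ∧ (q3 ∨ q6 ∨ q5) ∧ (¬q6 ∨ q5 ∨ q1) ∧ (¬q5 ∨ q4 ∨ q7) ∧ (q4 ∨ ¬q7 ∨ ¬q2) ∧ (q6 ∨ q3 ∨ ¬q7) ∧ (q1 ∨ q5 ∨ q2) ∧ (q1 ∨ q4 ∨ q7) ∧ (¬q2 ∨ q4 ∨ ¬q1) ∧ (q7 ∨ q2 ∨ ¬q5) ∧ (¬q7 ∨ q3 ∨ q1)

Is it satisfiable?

Branch on q7: set q7 = False.
Branch on q5: set q5 = False.
Branch on q2: set q2 = False.
From the singleton clause (q6), q6 = True.
From the singleton clause (q1), q1 = True.
From the singleton clause (¬q4), q4 = False.
All clauses hold; q3 can take either value.
A satisfying assignment: q1=True; q2=False; q3=False; q4=False; q5=False; q6=True; q7=False.

Satisfiable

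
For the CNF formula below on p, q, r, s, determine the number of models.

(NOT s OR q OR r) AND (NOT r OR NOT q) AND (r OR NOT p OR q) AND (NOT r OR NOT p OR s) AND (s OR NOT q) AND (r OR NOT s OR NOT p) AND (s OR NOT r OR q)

4

There are 2^4 = 16 truth assignments over (p, q, r, s).
Check each against the 7 clauses (columns in the order p, q, r, s):
  F F F F  ✓ satisfies all
  F F F T  ✗ fails (NOT s OR q OR r)
  F F T F  ✗ fails (s OR NOT r OR q)
  F F T T  ✓ satisfies all
  F T F F  ✗ fails (s OR NOT q)
  F T F T  ✓ satisfies all
  F T T F  ✗ fails (NOT r OR NOT q)
  F T T T  ✗ fails (NOT r OR NOT q)
  T F F F  ✗ fails (r OR NOT p OR q)
  T F F T  ✗ fails (NOT s OR q OR r)
  T F T F  ✗ fails (NOT r OR NOT p OR s)
  T F T T  ✓ satisfies all
  T T F F  ✗ fails (s OR NOT q)
  T T F T  ✗ fails (r OR NOT s OR NOT p)
  T T T F  ✗ fails (NOT r OR NOT q)
  T T T T  ✗ fails (NOT r OR NOT q)
4 of the 16 rows are models.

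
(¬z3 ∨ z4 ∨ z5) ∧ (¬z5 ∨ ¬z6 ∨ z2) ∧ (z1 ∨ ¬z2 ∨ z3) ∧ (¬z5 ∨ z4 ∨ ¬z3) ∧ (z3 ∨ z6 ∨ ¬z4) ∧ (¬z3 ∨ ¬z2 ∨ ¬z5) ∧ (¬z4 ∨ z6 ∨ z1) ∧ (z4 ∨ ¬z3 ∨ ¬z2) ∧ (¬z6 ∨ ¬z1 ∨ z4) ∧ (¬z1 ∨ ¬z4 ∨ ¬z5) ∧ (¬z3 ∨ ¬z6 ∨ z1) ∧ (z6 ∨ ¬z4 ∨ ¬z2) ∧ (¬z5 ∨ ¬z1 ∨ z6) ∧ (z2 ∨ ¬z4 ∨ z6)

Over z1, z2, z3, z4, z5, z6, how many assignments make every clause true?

10

There are 2^6 = 64 truth assignments over (z1, z2, z3, z4, z5, z6).
Split on z6. With z6 = True, the clauses containing z6 are satisfied and ¬z6 drops from the rest; 6 of the 2^5 = 32 assignments to the other variables satisfy what remains.
With z6 = False, by the same count on the reduced clause set, 4 assignments work.
(One model: z1=F, z2=F, z3=F, z4=F, z5=F, z6=F.)
Total: 6 + 4 = 10.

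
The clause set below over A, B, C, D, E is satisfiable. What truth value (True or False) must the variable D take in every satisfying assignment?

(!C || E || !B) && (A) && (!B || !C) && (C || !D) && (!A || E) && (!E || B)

False

Suppose D = true.
(A) alone gives A = true.
(C) alone gives C = true.
(!B) alone gives B = false.
(E) alone gives E = true.
That conflicts with the unit clause (!E).
So every satisfying assignment has D = False.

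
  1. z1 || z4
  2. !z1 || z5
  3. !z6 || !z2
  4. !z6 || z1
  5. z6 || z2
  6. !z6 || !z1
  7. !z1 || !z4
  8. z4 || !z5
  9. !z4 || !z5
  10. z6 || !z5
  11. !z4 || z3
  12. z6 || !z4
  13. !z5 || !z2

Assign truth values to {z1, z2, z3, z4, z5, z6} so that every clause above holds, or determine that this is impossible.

UNSATISFIABLE

Case z1 = true:
Unit clause (z5) forces z5 = true.
Unit clause (!z6) forces z6 = false.
But (z6) is also a unit clause — contradiction.
Backtrack on z1: now try z1 = false.
Unit clause (z4) forces z4 = true.
Unit clause (!z6) forces z6 = false.
But (z6) is also a unit clause — contradiction.
Either choice for z1 ends in contradiction.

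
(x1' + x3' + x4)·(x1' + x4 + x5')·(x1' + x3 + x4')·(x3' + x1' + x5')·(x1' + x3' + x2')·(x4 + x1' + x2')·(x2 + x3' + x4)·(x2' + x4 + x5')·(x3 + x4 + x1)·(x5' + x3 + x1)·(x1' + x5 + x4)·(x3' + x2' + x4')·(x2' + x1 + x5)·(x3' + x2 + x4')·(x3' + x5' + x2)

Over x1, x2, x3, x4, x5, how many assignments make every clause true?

1

There are 2^5 = 32 truth assignments over (x1, x2, x3, x4, x5).
Split on x4. With x4 = 1, the clauses containing x4 are satisfied and x4' drops from the rest; 1 of the 2^4 = 16 assignments to the other variables satisfy what remains.
With x4 = 0, by the same count on the reduced clause set, 0 assignments work.
Total: 1 + 0 = 1.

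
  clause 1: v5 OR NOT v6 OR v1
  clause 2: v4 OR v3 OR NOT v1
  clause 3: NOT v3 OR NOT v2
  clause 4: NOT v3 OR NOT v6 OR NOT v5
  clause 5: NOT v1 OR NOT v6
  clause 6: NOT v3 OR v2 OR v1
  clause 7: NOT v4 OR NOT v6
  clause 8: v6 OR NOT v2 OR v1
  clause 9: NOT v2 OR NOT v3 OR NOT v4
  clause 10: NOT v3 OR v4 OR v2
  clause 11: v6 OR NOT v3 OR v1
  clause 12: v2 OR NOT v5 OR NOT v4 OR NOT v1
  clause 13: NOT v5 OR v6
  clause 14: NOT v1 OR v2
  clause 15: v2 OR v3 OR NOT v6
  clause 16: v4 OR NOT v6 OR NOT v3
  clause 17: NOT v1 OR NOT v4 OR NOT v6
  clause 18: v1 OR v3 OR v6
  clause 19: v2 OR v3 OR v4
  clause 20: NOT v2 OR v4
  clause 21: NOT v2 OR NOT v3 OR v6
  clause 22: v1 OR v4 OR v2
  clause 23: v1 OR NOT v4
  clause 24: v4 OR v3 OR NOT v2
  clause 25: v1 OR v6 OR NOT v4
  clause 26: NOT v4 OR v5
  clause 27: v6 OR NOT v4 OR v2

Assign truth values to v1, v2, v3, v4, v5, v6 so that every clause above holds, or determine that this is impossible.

Case v3 = false:
Case v4 = true:
Unit clause (NOT v6) forces v6 = false.
Unit clause (NOT v5) forces v5 = false.
That conflicts with the unit clause (v5).
That branch fails; take v4 = false instead.
Unit clause (NOT v1) forces v1 = false.
Unit clause (v6) forces v6 = true.
Unit clause (v5) forces v5 = true.
Unit clause (v2) forces v2 = true.
That conflicts with the unit clause (NOT v2).
Either choice for v4 ends in contradiction.
That branch fails; take v3 = true instead.
Unit clause (NOT v2) forces v2 = false.
Unit clause (v1) forces v1 = true.
That conflicts with the unit clause (NOT v1).
Either choice for v3 ends in contradiction.

UNSATISFIABLE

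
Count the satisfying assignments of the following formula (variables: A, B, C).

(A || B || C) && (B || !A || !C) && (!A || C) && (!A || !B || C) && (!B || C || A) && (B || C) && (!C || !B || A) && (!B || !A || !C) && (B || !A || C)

1

There are 2^3 = 8 truth assignments over (A, B, C).
Split on A. With A = true, the clauses containing A are satisfied and !A drops from the rest; 0 of the 2^2 = 4 assignments to the other variables satisfy what remains.
With A = false, by the same count on the reduced clause set, 1 assignment works.
Total: 0 + 1 = 1.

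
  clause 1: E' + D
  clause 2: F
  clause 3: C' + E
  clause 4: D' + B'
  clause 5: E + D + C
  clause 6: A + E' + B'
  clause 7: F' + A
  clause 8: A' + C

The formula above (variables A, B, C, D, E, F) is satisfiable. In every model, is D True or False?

True

Suppose D = 0.
The clause (E') is unit, so E = 0.
The clause (F) is unit, so F = 1.
The clause (C') is unit, so C = 0.
That conflicts with the unit clause (C).
So every satisfying assignment has D = True.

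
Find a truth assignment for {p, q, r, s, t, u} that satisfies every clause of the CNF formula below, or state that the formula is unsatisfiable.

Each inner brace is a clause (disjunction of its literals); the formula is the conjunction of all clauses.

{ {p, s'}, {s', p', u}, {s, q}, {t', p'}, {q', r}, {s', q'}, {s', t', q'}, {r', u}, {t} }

(t) alone gives t = 1.
(p') alone gives p = 0.
(s') alone gives s = 0.
(q) alone gives q = 1.
(r) alone gives r = 1.
(u) alone gives u = 1.
Every clause now holds.

p: 0; q: 1; r: 1; s: 0; t: 1; u: 1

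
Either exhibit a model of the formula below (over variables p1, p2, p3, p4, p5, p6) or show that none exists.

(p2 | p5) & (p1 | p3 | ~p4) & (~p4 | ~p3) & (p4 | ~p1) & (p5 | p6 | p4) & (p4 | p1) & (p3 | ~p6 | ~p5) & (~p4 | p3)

Branch on p2: set p2 = 1.
Branch on p4: set p4 = 0.
From the singleton clause (~p1), p1 = 0.
But (p1) is also a unit clause — contradiction.
That branch fails; take p4 = 1 instead.
From the singleton clause (~p3), p3 = 0.
But (p3) is also a unit clause — contradiction.
Either choice for p4 ends in contradiction.
That branch fails; take p2 = 0 instead.
From the singleton clause (p5), p5 = 1.
Branch on p4: set p4 = 0.
From the singleton clause (~p1), p1 = 0.
But (p1) is also a unit clause — contradiction.
That branch fails; take p4 = 1 instead.
From the singleton clause (~p3), p3 = 0.
But (p3) is also a unit clause — contradiction.
Either choice for p4 ends in contradiction.
Either choice for p2 ends in contradiction.

UNSATISFIABLE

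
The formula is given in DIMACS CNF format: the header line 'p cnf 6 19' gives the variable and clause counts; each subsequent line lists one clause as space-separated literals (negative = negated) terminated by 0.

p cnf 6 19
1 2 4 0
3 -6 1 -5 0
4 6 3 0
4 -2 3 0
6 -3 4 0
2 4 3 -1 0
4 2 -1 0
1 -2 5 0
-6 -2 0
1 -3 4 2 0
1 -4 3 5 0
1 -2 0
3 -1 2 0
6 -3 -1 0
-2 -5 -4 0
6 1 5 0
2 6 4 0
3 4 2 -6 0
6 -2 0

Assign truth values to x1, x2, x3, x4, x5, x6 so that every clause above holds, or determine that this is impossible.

Case x6 = False:
From the singleton clause (¬x2), x2 = False.
From the singleton clause (x4), x4 = True.
Case x3 = True:
From the singleton clause (¬x1), x1 = False.
From the singleton clause (x5), x5 = True.
All clauses are satisfied.

x1: False,  x2: False,  x3: True,  x4: True,  x5: True,  x6: False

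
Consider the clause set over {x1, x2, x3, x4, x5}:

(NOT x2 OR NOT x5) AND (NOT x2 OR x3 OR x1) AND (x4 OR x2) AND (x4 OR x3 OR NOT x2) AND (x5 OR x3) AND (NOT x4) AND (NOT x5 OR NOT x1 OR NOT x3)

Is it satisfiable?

The clause (NOT x4) is unit, so x4 = false.
The clause (x2) is unit, so x2 = true.
The clause (NOT x5) is unit, so x5 = false.
The clause (x3) is unit, so x3 = true.
Every clause is now satisfied; x1 is unconstrained.
A satisfying assignment: x1 ↦ true; x2 ↦ true; x3 ↦ true; x4 ↦ false; x5 ↦ false.

Satisfiable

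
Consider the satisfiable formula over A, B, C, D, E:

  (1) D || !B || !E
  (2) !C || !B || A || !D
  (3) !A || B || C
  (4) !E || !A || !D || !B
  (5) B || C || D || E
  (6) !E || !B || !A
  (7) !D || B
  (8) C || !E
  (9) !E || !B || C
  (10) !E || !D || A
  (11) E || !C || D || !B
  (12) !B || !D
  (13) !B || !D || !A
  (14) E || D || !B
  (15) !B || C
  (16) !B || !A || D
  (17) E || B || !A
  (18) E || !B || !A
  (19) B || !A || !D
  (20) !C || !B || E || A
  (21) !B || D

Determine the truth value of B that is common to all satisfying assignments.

Suppose B = true.
From the singleton clause (!D), D = false.
But (D) is also a unit clause — contradiction.
So every satisfying assignment has B = False.

False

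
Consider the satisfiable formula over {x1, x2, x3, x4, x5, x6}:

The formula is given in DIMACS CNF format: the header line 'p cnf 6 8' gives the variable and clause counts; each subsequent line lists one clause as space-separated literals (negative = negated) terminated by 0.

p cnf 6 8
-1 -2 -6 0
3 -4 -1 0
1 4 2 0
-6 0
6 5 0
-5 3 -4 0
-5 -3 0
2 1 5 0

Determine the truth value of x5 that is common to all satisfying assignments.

Suppose x5 = False.
Unit clause (¬x6) forces x6 = False.
But (x6) is also a unit clause — contradiction.
So every satisfying assignment has x5 = True.

True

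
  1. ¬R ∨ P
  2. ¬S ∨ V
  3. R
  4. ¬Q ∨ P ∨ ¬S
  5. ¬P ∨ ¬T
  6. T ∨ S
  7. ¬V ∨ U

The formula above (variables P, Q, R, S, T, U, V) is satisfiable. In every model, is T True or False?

False

Suppose T = True.
(R) alone gives R = True.
(P) alone gives P = True.
Now (¬P) is unsatisfied and unit — conflict.
So every satisfying assignment has T = False.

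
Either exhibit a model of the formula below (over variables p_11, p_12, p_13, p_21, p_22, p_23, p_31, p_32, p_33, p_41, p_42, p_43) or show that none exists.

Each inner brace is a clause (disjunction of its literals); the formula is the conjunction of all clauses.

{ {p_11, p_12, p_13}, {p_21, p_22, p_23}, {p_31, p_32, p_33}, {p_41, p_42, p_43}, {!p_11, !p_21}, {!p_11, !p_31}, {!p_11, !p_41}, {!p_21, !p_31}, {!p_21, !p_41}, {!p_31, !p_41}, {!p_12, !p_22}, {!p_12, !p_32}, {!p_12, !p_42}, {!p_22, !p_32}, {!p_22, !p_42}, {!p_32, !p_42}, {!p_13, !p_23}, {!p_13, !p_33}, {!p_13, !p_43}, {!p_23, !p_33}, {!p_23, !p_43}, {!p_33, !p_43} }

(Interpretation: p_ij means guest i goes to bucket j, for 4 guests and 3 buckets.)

Case p_11 = false:
Case p_12 = true:
(!p_22) alone gives p_22 = false.
(!p_32) alone gives p_32 = false.
(!p_42) alone gives p_42 = false.
Case p_21 = true:
(!p_31) alone gives p_31 = false.
(p_33) alone gives p_33 = true.
(!p_41) alone gives p_41 = false.
(p_43) alone gives p_43 = true.
Now (!p_43) is unsatisfied and unit — conflict.
Undo p_21 and try p_21 = false.
(p_23) alone gives p_23 = true.
(!p_13) alone gives p_13 = false.
(!p_33) alone gives p_33 = false.
(p_31) alone gives p_31 = true.
(!p_41) alone gives p_41 = false.
(p_43) alone gives p_43 = true.
Now (!p_43) is unsatisfied and unit — conflict.
Neither p_21 = true nor p_21 = false works.
Undo p_12 and try p_12 = false.
(p_13) alone gives p_13 = true.
(!p_23) alone gives p_23 = false.
(!p_33) alone gives p_33 = false.
(!p_43) alone gives p_43 = false.
Case p_21 = true:
(!p_31) alone gives p_31 = false.
(p_32) alone gives p_32 = true.
(!p_41) alone gives p_41 = false.
(p_42) alone gives p_42 = true.
Now (!p_42) is unsatisfied and unit — conflict.
Undo p_21 and try p_21 = false.
(p_22) alone gives p_22 = true.
(!p_32) alone gives p_32 = false.
(p_31) alone gives p_31 = true.
(!p_41) alone gives p_41 = false.
(p_42) alone gives p_42 = true.
Now (!p_42) is unsatisfied and unit — conflict.
Neither p_21 = true nor p_21 = false works.
Neither p_12 = true nor p_12 = false works.
Undo p_11 and try p_11 = true.
(!p_21) alone gives p_21 = false.
(!p_31) alone gives p_31 = false.
(!p_41) alone gives p_41 = false.
Case p_22 = true:
(!p_12) alone gives p_12 = false.
(!p_32) alone gives p_32 = false.
(p_33) alone gives p_33 = true.
(!p_42) alone gives p_42 = false.
(p_43) alone gives p_43 = true.
Now (!p_43) is unsatisfied and unit — conflict.
Undo p_22 and try p_22 = false.
(p_23) alone gives p_23 = true.
(!p_13) alone gives p_13 = false.
(!p_33) alone gives p_33 = false.
(p_32) alone gives p_32 = true.
(!p_12) alone gives p_12 = false.
(!p_42) alone gives p_42 = false.
(p_43) alone gives p_43 = true.
Now (!p_43) is unsatisfied and unit — conflict.
Neither p_22 = true nor p_22 = false works.
Neither p_11 = true nor p_11 = false works.

UNSATISFIABLE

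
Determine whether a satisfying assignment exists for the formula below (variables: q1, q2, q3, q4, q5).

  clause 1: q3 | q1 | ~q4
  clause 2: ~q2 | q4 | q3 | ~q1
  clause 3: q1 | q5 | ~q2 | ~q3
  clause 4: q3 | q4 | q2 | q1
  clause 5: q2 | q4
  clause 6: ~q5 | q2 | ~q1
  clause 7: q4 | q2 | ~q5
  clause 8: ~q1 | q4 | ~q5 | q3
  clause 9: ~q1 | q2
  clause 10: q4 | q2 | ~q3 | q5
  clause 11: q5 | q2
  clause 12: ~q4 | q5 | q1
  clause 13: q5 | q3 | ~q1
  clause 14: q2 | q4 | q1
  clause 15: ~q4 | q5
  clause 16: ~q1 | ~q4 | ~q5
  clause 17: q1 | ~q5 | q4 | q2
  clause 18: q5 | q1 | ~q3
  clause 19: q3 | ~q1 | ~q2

Branch on q2: set q2 = 1.
Branch on q4: set q4 = 0.
Branch on q3: set q3 = 1.
Branch on q1: set q1 = 1.
Every clause is now satisfied; q5 is unconstrained.
A satisfying assignment: q1=1,  q2=1,  q3=1,  q4=0,  q5=1.

Satisfiable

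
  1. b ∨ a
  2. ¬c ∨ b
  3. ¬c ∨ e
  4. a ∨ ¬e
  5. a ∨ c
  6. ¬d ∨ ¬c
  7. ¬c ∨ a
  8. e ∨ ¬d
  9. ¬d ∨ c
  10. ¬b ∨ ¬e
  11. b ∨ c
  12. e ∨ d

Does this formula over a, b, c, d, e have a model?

No

Try b = True.
From the singleton clause (¬e), e = False.
From the singleton clause (¬c), c = False.
From the singleton clause (a), a = True.
From the singleton clause (¬d), d = False.
Now (d) is unsatisfied and unit — conflict.
Undo b and try b = False.
From the singleton clause (a), a = True.
From the singleton clause (¬c), c = False.
Now (c) is unsatisfied and unit — conflict.
Neither b = True nor b = False works.
No assignment satisfies every clause.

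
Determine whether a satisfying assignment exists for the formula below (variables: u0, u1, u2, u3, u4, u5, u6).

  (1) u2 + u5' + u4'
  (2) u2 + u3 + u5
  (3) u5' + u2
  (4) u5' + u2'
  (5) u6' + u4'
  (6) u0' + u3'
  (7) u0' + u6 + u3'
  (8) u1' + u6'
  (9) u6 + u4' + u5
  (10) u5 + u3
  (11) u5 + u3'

Unsatisfiable

Try u5 = 0.
From the singleton clause (u3), u3 = 1.
But (u3') is also a unit clause — contradiction.
That branch fails; take u5 = 1 instead.
From the singleton clause (u2), u2 = 1.
But (u2') is also a unit clause — contradiction.
Either choice for u5 ends in contradiction.
No assignment satisfies every clause.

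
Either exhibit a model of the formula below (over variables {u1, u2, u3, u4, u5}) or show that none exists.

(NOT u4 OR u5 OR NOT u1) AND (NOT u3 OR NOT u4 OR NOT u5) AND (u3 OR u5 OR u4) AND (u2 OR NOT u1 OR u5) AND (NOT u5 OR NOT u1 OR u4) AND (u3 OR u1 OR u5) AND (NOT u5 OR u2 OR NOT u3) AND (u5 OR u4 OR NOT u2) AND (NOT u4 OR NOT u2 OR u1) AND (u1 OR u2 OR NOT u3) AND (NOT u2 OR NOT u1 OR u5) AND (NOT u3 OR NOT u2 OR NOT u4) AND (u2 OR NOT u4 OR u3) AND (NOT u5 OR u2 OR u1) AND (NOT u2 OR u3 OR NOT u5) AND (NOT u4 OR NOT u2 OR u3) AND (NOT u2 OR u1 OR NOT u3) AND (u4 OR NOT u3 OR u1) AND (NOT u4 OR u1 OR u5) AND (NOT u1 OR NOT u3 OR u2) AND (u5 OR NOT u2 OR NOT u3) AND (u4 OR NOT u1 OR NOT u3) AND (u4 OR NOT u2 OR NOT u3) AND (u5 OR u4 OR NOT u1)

UNSATISFIABLE

Branch on u4: set u4 = false.
Branch on u3: set u3 = true.
Unit clause (u1) forces u1 = true.
But (NOT u1) is also a unit clause — contradiction.
That branch fails; take u3 = false instead.
Unit clause (u5) forces u5 = true.
Unit clause (NOT u1) forces u1 = false.
Unit clause (u2) forces u2 = true.
But (NOT u2) is also a unit clause — contradiction.
Either choice for u3 ends in contradiction.
That branch fails; take u4 = true instead.
Branch on u5: set u5 = true.
Unit clause (NOT u3) forces u3 = false.
Unit clause (u2) forces u2 = true.
But (NOT u2) is also a unit clause — contradiction.
That branch fails; take u5 = false instead.
Unit clause (NOT u1) forces u1 = false.
But (u1) is also a unit clause — contradiction.
Either choice for u5 ends in contradiction.
Either choice for u4 ends in contradiction.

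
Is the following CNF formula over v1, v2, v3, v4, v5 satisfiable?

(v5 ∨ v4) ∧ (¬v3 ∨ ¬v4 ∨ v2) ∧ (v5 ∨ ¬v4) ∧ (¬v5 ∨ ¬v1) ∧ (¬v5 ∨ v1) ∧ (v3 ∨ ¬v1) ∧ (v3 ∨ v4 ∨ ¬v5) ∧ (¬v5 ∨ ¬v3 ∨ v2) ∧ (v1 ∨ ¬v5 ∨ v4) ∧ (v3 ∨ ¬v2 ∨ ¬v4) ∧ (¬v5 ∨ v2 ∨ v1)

No, unsatisfiable

Suppose v5 = True.
From the singleton clause (¬v1), v1 = False.
But (v1) is also a unit clause — contradiction.
Undo v5 and try v5 = False.
From the singleton clause (v4), v4 = True.
But (¬v4) is also a unit clause — contradiction.
Both values of v5 lead to a conflict.
No assignment satisfies every clause.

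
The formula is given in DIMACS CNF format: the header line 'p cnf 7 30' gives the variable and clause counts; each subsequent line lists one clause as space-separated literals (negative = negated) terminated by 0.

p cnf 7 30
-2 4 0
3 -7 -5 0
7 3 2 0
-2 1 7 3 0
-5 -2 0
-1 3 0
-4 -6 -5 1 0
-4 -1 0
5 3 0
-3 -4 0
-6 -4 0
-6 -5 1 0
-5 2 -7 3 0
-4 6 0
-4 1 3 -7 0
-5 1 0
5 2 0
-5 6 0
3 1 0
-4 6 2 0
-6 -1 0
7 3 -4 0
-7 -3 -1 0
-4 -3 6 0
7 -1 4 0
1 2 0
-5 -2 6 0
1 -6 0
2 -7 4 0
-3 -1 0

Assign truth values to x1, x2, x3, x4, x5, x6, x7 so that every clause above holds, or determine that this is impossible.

UNSATISFIABLE

Branch on x2: set x2 = False.
Unit clause (x5) forces x5 = True.
Unit clause (x1) forces x1 = True.
Unit clause (x3) forces x3 = True.
That conflicts with the unit clause (¬x3).
Undo x2 and try x2 = True.
Unit clause (x4) forces x4 = True.
Unit clause (¬x5) forces x5 = False.
Unit clause (¬x1) forces x1 = False.
Unit clause (x3) forces x3 = True.
That conflicts with the unit clause (¬x3).
Both values of x2 lead to a conflict.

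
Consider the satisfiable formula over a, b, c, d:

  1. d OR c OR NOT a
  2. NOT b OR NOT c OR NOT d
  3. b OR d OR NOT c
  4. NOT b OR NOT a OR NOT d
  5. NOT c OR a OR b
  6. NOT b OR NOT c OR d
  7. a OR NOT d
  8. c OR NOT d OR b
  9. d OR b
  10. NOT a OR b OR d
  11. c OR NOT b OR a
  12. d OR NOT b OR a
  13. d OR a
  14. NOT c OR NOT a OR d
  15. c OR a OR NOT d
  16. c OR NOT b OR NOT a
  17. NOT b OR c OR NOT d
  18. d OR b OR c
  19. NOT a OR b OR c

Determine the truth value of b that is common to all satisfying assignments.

False

Suppose b = true.
Suppose c = false.
The clause (a) is unit, so a = true.
But (NOT a) is also a unit clause — contradiction.
Undo c and try c = true.
The clause (NOT d) is unit, so d = false.
But (d) is also a unit clause — contradiction.
Either choice for c ends in contradiction.
So every satisfying assignment has b = False.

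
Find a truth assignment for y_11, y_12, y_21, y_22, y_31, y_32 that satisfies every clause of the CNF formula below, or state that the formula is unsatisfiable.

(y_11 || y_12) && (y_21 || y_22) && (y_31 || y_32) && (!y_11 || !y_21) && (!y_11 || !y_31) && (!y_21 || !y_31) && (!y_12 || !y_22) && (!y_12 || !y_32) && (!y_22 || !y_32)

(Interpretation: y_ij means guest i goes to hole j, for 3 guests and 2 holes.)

Suppose y_11 = true.
Unit clause (!y_21) forces y_21 = false.
Unit clause (y_22) forces y_22 = true.
Unit clause (!y_31) forces y_31 = false.
Unit clause (y_32) forces y_32 = true.
That conflicts with the unit clause (!y_32).
So y_11 must be the other value — set y_11 = false.
Unit clause (y_12) forces y_12 = true.
Unit clause (!y_22) forces y_22 = false.
Unit clause (y_21) forces y_21 = true.
Unit clause (!y_31) forces y_31 = false.
Unit clause (y_32) forces y_32 = true.
That conflicts with the unit clause (!y_32).
Neither y_11 = true nor y_11 = false works.

UNSATISFIABLE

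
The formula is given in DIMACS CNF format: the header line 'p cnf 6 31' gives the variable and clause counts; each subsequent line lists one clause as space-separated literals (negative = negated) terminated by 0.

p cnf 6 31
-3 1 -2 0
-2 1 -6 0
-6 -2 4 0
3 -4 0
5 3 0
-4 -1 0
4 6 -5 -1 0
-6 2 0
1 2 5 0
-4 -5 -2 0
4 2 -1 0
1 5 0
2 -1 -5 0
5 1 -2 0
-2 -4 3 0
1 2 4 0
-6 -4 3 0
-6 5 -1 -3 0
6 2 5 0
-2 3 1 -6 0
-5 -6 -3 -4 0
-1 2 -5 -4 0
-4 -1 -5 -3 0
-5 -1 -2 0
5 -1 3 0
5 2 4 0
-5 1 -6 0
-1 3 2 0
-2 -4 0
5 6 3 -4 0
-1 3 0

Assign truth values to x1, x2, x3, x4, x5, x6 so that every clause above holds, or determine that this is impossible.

Suppose x3 = True.
Suppose x1 = False.
Unit clause (¬x2) forces x2 = False.
Unit clause (¬x6) forces x6 = False.
Unit clause (x5) forces x5 = True.
Unit clause (x4) forces x4 = True.
This assignment satisfies each clause.

x1=False,  x2=False,  x3=True,  x4=True,  x5=True,  x6=False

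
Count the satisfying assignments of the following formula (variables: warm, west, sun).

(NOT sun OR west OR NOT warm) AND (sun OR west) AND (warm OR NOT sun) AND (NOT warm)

1

There are 2^3 = 8 truth assignments over (warm, west, sun).
Split on sun. With sun = true, the clauses containing sun are satisfied and NOT sun drops from the rest; 0 of the 2^2 = 4 assignments to the other variables satisfy what remains.
With sun = false, by the same count on the reduced clause set, 1 assignment works.
(One model: warm=F, west=T, sun=F.)
Total: 0 + 1 = 1.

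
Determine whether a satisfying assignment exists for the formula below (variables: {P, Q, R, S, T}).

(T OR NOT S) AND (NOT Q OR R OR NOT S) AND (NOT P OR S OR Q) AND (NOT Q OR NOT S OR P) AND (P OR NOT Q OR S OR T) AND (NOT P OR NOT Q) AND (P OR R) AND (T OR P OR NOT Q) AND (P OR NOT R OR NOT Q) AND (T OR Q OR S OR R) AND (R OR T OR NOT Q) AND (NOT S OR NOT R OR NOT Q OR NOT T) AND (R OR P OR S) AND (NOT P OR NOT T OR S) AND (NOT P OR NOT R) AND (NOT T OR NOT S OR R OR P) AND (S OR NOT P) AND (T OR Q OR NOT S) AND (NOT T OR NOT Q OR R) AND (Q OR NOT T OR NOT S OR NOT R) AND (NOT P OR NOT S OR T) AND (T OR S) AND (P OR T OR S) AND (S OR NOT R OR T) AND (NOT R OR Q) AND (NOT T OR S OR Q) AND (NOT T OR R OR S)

Satisfiable

Suppose T = true.
Suppose P = true.
Unit clause (NOT Q) forces Q = false.
Unit clause (S) forces S = true.
Unit clause (NOT R) forces R = false.
All clauses are satisfied.
A satisfying assignment: P: true; Q: false; R: false; S: true; T: true.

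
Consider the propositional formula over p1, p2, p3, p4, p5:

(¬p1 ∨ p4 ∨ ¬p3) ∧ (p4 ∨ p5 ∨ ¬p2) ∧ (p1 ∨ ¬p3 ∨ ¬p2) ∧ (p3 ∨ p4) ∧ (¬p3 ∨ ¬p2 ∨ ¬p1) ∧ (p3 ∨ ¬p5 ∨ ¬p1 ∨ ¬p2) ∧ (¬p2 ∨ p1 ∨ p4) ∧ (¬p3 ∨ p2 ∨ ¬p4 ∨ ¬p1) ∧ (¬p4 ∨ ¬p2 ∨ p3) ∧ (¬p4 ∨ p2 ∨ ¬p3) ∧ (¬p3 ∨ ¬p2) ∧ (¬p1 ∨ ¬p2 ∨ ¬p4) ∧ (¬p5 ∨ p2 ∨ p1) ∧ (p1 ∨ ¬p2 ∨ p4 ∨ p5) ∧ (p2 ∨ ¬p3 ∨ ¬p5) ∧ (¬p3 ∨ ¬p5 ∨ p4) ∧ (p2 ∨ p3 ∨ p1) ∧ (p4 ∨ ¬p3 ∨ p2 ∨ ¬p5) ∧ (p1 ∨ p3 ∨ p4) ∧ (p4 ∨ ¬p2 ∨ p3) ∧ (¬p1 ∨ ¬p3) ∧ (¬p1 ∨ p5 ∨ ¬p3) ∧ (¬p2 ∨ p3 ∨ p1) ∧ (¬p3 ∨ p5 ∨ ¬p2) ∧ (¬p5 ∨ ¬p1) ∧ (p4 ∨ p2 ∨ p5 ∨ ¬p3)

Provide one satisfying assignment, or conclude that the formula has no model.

p1 ↦ True, p2 ↦ False, p3 ↦ False, p4 ↦ True, p5 ↦ False

Try p3 = False.
(p4) alone gives p4 = True.
(¬p2) alone gives p2 = False.
(p1) alone gives p1 = True.
(¬p5) alone gives p5 = False.
This assignment satisfies each clause.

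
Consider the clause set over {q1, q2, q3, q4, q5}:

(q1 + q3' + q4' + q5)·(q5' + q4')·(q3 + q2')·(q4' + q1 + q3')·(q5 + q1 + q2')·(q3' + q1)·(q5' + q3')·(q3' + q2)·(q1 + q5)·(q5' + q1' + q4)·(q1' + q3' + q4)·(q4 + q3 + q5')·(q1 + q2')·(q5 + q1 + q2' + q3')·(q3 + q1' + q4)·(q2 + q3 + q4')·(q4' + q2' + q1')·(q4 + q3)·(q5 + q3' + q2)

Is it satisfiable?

Unsatisfiable

Branch on q5: set q5 = 0.
From the singleton clause (q1), q1 = 1.
Branch on q3: set q3 = 1.
From the singleton clause (q2), q2 = 1.
From the singleton clause (q4), q4 = 1.
But (q4') is also a unit clause — contradiction.
Backtrack on q3: now try q3 = 0.
From the singleton clause (q2'), q2 = 0.
From the singleton clause (q4), q4 = 1.
But (q4') is also a unit clause — contradiction.
Either choice for q3 ends in contradiction.
Backtrack on q5: now try q5 = 1.
From the singleton clause (q4'), q4 = 0.
From the singleton clause (q3'), q3 = 0.
But (q3) is also a unit clause — contradiction.
Either choice for q5 ends in contradiction.
No assignment satisfies every clause.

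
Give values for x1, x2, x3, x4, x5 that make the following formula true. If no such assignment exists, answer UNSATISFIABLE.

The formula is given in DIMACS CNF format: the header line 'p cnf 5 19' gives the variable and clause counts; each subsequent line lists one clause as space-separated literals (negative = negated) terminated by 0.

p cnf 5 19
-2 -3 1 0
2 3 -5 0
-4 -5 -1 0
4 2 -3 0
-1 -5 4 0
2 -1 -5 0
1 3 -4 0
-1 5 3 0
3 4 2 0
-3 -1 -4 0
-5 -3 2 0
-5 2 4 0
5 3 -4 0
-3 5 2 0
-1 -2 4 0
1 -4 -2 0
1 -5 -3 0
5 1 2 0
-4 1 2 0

Try x2 = True.
Try x3 = False.
Try x1 = False.
The clause (¬x4) is unit, so x4 = False.
No clause remains; x5 is free.

x1: False; x2: True; x3: False; x4: False; x5: True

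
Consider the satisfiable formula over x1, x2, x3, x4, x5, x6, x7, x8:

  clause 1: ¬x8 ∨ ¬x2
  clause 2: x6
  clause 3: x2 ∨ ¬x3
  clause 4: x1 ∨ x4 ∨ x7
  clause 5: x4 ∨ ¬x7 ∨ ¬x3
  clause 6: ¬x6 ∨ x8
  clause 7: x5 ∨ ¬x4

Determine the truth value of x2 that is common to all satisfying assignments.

False

Suppose x2 = True.
From the singleton clause (¬x8), x8 = False.
From the singleton clause (x6), x6 = True.
Now (¬x6) is unsatisfied and unit — conflict.
So every satisfying assignment has x2 = False.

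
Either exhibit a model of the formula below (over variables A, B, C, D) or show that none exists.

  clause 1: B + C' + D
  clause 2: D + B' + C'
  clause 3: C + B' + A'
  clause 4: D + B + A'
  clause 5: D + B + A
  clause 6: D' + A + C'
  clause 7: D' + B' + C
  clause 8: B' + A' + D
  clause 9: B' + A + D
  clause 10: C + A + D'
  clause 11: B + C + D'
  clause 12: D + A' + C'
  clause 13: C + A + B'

Case B = 0:
Case C = 1:
The clause (D) is unit, so D = 1.
The clause (A) is unit, so A = 1.
Every clause now holds.

A=1, B=0, C=1, D=1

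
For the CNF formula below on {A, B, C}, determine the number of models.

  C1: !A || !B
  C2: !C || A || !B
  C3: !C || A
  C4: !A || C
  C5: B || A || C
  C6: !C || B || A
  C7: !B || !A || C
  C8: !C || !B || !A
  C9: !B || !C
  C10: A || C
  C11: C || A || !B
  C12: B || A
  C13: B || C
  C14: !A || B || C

1

There are 2^3 = 8 truth assignments over (A, B, C).
Check each against the 14 clauses (columns in the order A, B, C):
  F F F  ✗ fails (B || A || C)
  F F T  ✗ fails (!C || A)
  F T F  ✗ fails (A || C)
  F T T  ✗ fails (!C || A || !B)
  T F F  ✗ fails (!A || C)
  T F T  ✓ satisfies all
  T T F  ✗ fails (!A || !B)
  T T T  ✗ fails (!A || !B)
1 of the 8 rows is a model.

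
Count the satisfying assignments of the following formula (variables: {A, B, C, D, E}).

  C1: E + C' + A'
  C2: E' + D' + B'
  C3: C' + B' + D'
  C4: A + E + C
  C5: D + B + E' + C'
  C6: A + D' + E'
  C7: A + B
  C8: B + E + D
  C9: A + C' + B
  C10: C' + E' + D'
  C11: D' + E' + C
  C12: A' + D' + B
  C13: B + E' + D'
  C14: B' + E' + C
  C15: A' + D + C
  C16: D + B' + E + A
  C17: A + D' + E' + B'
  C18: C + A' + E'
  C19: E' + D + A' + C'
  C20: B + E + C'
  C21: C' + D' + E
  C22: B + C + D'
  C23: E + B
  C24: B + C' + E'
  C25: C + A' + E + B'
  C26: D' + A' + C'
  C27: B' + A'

There are 2^5 = 32 truth assignments over (A, B, C, D, E).
Split on A. With A = 1, the clauses containing A are satisfied and A' drops from the rest; 0 of the 2^4 = 16 assignments to the other variables satisfy what remains.
With A = 0, by the same count on the reduced clause set, 1 assignment works.
(One model: A=F, B=T, C=T, D=F, E=T.)
Total: 0 + 1 = 1.

1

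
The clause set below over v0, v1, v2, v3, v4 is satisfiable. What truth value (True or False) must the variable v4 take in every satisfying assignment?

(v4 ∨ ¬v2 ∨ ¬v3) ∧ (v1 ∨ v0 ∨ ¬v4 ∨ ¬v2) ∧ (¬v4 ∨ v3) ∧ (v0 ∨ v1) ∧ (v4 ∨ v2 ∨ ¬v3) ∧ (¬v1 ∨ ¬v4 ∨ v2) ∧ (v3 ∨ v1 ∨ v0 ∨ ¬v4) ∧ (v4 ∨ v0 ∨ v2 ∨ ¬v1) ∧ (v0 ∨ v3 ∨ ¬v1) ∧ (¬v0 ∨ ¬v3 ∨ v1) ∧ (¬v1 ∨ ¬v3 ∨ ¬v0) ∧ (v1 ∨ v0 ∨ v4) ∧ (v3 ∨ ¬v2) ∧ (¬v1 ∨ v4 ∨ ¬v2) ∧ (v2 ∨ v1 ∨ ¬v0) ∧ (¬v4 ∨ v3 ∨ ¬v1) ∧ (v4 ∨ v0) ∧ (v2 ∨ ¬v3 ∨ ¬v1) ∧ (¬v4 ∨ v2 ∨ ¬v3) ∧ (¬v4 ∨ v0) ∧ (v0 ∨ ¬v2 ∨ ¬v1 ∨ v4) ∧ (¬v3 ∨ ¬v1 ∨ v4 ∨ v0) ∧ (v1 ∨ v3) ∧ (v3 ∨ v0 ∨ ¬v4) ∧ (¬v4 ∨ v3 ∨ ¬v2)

Suppose v4 = True.
From the singleton clause (v3), v3 = True.
From the singleton clause (v2), v2 = True.
From the singleton clause (v0), v0 = True.
From the singleton clause (v1), v1 = True.
That conflicts with the unit clause (¬v1).
So every satisfying assignment has v4 = False.

False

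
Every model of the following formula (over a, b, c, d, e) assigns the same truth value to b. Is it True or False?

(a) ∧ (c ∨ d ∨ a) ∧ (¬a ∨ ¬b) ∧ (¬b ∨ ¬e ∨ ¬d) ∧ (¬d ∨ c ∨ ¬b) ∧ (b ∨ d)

Suppose b = True.
The clause (a) is unit, so a = True.
That conflicts with the unit clause (¬a).
So every satisfying assignment has b = False.

False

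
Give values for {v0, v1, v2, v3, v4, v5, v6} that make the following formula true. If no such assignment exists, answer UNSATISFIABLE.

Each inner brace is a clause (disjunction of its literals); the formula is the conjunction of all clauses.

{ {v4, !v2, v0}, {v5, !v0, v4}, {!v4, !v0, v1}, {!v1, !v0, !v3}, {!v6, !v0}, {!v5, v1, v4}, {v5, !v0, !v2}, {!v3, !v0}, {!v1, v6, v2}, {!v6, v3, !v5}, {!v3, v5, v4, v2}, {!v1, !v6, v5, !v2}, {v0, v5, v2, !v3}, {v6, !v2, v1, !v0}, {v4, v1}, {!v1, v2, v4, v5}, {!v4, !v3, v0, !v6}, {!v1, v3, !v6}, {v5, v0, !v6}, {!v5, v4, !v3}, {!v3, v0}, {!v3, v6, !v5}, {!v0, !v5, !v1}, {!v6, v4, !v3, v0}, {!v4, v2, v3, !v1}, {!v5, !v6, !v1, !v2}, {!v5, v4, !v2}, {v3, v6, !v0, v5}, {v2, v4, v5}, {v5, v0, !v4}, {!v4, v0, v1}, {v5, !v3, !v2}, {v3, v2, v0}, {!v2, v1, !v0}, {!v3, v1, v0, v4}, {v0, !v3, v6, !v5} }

Case v6 = false:
Case v3 = false:
Case v1 = true:
Unit clause (v2) forces v2 = true.
Case v4 = true:
Case v5 = true:
Unit clause (!v0) forces v0 = false.
Every clause now holds.

v0 ↦ false; v1 ↦ true; v2 ↦ true; v3 ↦ false; v4 ↦ true; v5 ↦ true; v6 ↦ false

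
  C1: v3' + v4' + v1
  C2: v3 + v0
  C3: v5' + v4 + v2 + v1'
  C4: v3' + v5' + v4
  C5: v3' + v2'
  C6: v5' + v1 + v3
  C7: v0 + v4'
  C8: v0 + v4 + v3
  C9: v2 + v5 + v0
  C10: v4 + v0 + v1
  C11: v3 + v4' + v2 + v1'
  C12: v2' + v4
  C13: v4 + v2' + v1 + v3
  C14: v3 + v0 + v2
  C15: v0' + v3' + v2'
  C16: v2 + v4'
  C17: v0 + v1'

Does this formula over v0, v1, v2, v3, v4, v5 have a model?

Try v3 = 0.
(v0) alone gives v0 = 1.
Try v5 = 0.
Try v2 = 0.
(v4') alone gives v4 = 0.
All clauses hold; v1 can take either value.
A satisfying assignment: v0=1,  v1=0,  v2=0,  v3=0,  v4=0,  v5=0.

Yes, satisfiable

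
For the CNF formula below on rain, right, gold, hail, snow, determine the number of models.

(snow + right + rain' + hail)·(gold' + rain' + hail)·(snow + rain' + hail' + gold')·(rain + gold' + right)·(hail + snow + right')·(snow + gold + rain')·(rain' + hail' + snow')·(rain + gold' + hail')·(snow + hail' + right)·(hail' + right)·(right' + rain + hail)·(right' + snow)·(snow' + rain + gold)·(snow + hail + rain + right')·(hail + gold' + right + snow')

3

There are 2^5 = 32 truth assignments over (rain, right, gold, hail, snow).
Split on rain. With rain = 1, the clauses containing rain are satisfied and rain' drops from the rest; 2 of the 2^4 = 16 assignments to the other variables satisfy what remains.
With rain = 0, by the same count on the reduced clause set, 1 assignment works.
(One model: rain=F, right=F, gold=F, hail=F, snow=F.)
Total: 2 + 1 = 3.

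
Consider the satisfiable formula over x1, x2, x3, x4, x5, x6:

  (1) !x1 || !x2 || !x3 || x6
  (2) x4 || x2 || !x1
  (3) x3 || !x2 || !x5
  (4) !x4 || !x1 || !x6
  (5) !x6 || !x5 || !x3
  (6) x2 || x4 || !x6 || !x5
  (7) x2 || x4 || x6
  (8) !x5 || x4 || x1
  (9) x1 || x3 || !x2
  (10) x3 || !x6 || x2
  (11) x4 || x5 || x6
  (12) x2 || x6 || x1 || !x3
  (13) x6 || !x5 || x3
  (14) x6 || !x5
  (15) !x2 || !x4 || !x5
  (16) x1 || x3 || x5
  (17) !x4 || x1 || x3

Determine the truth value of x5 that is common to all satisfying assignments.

False

Suppose x5 = true.
From the singleton clause (x6), x6 = true.
From the singleton clause (!x3), x3 = false.
From the singleton clause (!x2), x2 = false.
That conflicts with the unit clause (x2).
So every satisfying assignment has x5 = False.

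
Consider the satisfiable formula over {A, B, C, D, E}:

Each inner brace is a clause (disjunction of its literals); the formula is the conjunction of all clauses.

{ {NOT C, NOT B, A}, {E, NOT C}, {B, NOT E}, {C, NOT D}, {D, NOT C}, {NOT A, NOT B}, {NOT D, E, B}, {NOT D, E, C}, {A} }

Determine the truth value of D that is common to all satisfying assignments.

Suppose D = true.
From the singleton clause (C), C = true.
From the singleton clause (E), E = true.
From the singleton clause (B), B = true.
From the singleton clause (A), A = true.
Now (NOT A) is unsatisfied and unit — conflict.
So every satisfying assignment has D = False.

False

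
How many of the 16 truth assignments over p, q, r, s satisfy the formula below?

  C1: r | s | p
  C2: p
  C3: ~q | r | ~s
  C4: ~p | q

3

There are 2^4 = 16 truth assignments over (p, q, r, s).
Check each against the 4 clauses (columns in the order p, q, r, s):
  F F F F  ✗ fails (r | s | p)
  F F F T  ✗ fails (p)
  F F T F  ✗ fails (p)
  F F T T  ✗ fails (p)
  F T F F  ✗ fails (r | s | p)
  F T F T  ✗ fails (p)
  F T T F  ✗ fails (p)
  F T T T  ✗ fails (p)
  T F F F  ✗ fails (~p | q)
  T F F T  ✗ fails (~p | q)
  T F T F  ✗ fails (~p | q)
  T F T T  ✗ fails (~p | q)
  T T F F  ✓ satisfies all
  T T F T  ✗ fails (~q | r | ~s)
  T T T F  ✓ satisfies all
  T T T T  ✓ satisfies all
3 of the 16 rows are models.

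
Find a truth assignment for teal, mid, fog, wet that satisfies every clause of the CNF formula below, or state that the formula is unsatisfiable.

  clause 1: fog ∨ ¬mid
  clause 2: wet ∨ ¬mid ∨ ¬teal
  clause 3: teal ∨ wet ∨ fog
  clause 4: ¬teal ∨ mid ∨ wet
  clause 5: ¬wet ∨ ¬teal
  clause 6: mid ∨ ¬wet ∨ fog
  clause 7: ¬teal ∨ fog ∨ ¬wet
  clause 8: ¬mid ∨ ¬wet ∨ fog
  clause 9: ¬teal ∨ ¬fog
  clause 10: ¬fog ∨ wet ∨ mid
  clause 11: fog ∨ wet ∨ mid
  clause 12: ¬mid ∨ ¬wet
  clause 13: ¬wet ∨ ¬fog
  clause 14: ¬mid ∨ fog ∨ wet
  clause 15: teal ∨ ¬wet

teal=False, mid=True, fog=True, wet=False

Suppose fog = True.
(¬teal) alone gives teal = False.
(¬wet) alone gives wet = False.
(mid) alone gives mid = True.
All clauses are satisfied.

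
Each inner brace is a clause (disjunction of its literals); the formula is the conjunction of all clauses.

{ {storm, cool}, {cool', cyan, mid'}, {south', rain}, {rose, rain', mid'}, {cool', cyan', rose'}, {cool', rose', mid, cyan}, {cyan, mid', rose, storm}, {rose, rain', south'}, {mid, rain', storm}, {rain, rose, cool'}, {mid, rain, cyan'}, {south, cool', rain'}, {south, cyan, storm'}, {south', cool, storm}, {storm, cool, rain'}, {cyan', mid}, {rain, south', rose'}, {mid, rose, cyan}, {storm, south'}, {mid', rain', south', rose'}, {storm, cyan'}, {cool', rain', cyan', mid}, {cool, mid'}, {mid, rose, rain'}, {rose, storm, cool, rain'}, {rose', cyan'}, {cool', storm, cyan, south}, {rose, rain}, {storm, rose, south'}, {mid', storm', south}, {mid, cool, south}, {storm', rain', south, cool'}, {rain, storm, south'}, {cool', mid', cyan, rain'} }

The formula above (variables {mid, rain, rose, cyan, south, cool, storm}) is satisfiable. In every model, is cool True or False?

False

Suppose cool = 1.
Try cyan = 1.
Unit clause (rose') forces rose = 0.
Unit clause (rain) forces rain = 1.
Unit clause (mid') forces mid = 0.
That conflicts with the unit clause (mid).
Undo cyan and try cyan = 0.
Unit clause (mid') forces mid = 0.
Unit clause (rose') forces rose = 0.
That conflicts with the unit clause (rose).
Neither cyan = 1 nor cyan = 0 works.
So every satisfying assignment has cool = False.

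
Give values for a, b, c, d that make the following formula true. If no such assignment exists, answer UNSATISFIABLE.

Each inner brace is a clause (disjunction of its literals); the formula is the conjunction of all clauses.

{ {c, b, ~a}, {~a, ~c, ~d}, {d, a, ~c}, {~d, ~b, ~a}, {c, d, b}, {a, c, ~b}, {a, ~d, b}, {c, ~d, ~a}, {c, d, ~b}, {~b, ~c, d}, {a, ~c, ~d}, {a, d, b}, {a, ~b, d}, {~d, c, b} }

Suppose c = 1.
Suppose a = 1.
The clause (~d) is unit, so d = 0.
The clause (~b) is unit, so b = 0.
This assignment satisfies each clause.

a: 1,  b: 0,  c: 1,  d: 0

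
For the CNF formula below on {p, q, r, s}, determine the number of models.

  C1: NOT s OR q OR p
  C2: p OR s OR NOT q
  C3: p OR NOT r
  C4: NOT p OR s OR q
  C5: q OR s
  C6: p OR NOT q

There are 2^4 = 16 truth assignments over (p, q, r, s).
Split on p. With p = true, the clauses containing p are satisfied and NOT p drops from the rest; 6 of the 2^3 = 8 assignments to the other variables satisfy what remains.
With p = false, by the same count on the reduced clause set, 0 assignments work.
(One model: p=T, q=F, r=F, s=T.)
Total: 6 + 0 = 6.

6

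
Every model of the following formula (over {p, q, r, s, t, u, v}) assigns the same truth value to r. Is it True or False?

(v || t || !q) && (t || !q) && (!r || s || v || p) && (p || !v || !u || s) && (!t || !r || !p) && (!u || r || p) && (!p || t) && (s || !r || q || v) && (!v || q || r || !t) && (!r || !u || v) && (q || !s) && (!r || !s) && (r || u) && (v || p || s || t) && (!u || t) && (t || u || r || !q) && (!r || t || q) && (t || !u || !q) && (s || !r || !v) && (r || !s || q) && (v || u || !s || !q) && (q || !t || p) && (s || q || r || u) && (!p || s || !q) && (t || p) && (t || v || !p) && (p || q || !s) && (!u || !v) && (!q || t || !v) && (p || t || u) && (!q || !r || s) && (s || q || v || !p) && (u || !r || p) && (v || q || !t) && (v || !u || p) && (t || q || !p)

False

Suppose r = true.
(!s) alone gives s = false.
(!v) alone gives v = false.
(p) alone gives p = true.
(!t) alone gives t = false.
Now (t) is unsatisfied and unit — conflict.
So every satisfying assignment has r = False.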